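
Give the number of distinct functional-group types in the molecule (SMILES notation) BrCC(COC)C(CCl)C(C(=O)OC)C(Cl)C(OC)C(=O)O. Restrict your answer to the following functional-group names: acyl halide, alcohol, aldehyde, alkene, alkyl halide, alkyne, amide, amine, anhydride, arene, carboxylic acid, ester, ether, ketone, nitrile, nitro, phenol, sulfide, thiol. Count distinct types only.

4

Working along the chain:
  BrCH2: halogen on an sp³ carbon → alkyl halide.
  CH(CH2OCH3): pendant –CH2OCH3: C–O–C linkage → ether.
  CH(CH2Cl): pendant –CH2X: halogen on sp³ carbon → alkyl halide.
  CH(COOCH3): pendant –COOCH3: carbonyl C bonded to C and –OCH3 → ester.
  CH(Cl): halogen on an sp³ carbon → alkyl halide.
  CH(OCH3): pendant –OCH3: C–O–C with sp³ C, no adjacent C=O → ether.
  COOH: –COOH: carbonyl C bonded to –OH and C → carboxylic acid (the –OH is not a separate alcohol).
Distinct types present: alkyl halide, carboxylic acid, ester, ether.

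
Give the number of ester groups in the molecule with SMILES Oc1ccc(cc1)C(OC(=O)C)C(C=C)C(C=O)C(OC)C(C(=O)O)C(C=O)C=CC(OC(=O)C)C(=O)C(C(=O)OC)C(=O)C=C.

3

–OH attached directly to an aromatic ring → phenol (not alcohol); the ring itself is an arene.
pendant –OC(=O)CH3: an acyloxy group → ester.
pendant –CH=CH2: C=C double bond → alkene.
pendant –CHO: carbonyl C bonded to C and H → aldehyde.
pendant –OCH3: C–O–C with sp³ C, no adjacent C=O → ether.
pendant –COOH: carbonyl C bonded to C and –OH → carboxylic acid.
pendant –CHO: carbonyl C bonded to C and H → aldehyde.
C=C double bond → alkene.
pendant –OC(=O)CH3: an acyloxy group → ester.
–C(=O)– with carbon on both sides → ketone.
pendant –COOCH3: carbonyl C bonded to C and –OCH3 → ester.
–C(=O)– with carbon on both sides → ketone.
C=C double bond → alkene.
Ester appears at: CH(OCOCH3), CH(OCOCH3), CH(COOCH3) → 3.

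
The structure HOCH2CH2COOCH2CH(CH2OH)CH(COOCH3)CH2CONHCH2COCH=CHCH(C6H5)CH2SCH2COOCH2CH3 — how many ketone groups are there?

1

Working along the chain:
  HOCH2: HO– on an sp³ carbon → alcohol.
  CH2COOCH2: –C(=O)–O–C with C on the carbonyl side → ester.
  CH(CH2OH): pendant –CH2OH on an sp³ backbone C → alcohol.
  CH(COOCH3): pendant –COOCH3: carbonyl C bonded to C and –OCH3 → ester.
  CH2CONHCH2: –C(=O)–N– linkage → amide (the N is not an amine).
  CO: –C(=O)– with carbon on both sides → ketone.
  CH=CH: C=C double bond → alkene.
  CH(C6H5): pendant –C6H5: benzene ring → arene.
  CH2SCH2: C–S–C linkage → sulfide (thioether).
  COOCH2CH3: –C(=O)OCH2CH3: carbonyl C bonded to C and to –OEt → ester.
Ketone appears at: CO → 1.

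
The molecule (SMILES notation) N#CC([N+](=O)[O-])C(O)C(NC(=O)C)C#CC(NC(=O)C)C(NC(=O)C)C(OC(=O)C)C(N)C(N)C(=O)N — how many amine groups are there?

2

Reading the structure from left to right:
  N≡C: N≡C–: carbon triple-bonded to nitrogen → nitrile.
  CH(NO2): –NO2 on an sp³ carbon → nitro (the N=O is not a carbonyl).
  CH(OH): –OH on an sp³ carbon → alcohol (secondary).
  CH(NHCOCH3): pendant –NHC(=O)CH3: N bonded to a carbonyl → amide (not amine).
  C≡C: C≡C triple bond → alkyne.
  CH(NHCOCH3): pendant –NHC(=O)CH3: N bonded to a carbonyl → amide (not amine).
  CH(NHCOCH3): pendant –NHC(=O)CH3: N bonded to a carbonyl → amide (not amine).
  CH(OCOCH3): pendant –OC(=O)CH3: an acyloxy group → ester.
  CH(NH2): –NH2 on an sp³ carbon with no adjacent C=O → amine.
  CH(NH2): –NH2 on an sp³ carbon with no adjacent C=O → amine.
  CONH2: –C(=O)NH2: carbonyl C bonded to C and to N → amide (the N is not a separate amine).
Amine appears at: CH(NH2), CH(NH2) → 2.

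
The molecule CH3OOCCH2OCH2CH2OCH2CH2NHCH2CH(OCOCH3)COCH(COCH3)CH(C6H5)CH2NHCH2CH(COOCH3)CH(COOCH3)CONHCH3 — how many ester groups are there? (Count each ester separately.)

4

CH3O–C(=O)–: carbonyl C bonded to C and to –OCH3 → ester (not ketone + ether).
C–O–C with sp³ carbons on both sides and no adjacent C=O → ether.
C–O–C with sp³ carbons on both sides and no adjacent C=O → ether.
C–N–C with sp³ carbons and no adjacent C=O → amine (secondary).
pendant –OC(=O)CH3: an acyloxy group → ester.
–C(=O)– with carbon on both sides → ketone.
pendant –COCH3: carbonyl C bonded to two carbons → ketone.
pendant –C6H5: benzene ring → arene.
C–N–C with sp³ carbons and no adjacent C=O → amine (secondary).
pendant –COOCH3: carbonyl C bonded to C and –OCH3 → ester.
pendant –COOCH3: carbonyl C bonded to C and –OCH3 → ester.
–C(=O)NHCH3: carbonyl C bonded to C and to N → amide (the N is not an amine).
Ester appears at: CH3OOC, CH(OCOCH3), CH(COOCH3), CH(COOCH3) → 4.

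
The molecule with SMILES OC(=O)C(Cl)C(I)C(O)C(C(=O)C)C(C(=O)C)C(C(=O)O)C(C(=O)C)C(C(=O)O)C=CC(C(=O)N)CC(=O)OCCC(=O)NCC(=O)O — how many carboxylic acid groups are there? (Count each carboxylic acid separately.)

Taking each segment in turn:
  HOOC: –COOH: carbonyl C bonded to –OH and C → carboxylic acid (the –OH is not a separate alcohol).
  CH(Cl): halogen on an sp³ carbon → alkyl halide.
  CH(I): halogen on an sp³ carbon → alkyl halide.
  CH(OH): –OH on an sp³ carbon → alcohol (secondary).
  CH(COCH3): pendant –COCH3: carbonyl C bonded to two carbons → ketone.
  CH(COCH3): pendant –COCH3: carbonyl C bonded to two carbons → ketone.
  CH(COOH): pendant –COOH: carbonyl C bonded to C and –OH → carboxylic acid.
  CH(COCH3): pendant –COCH3: carbonyl C bonded to two carbons → ketone.
  CH(COOH): pendant –COOH: carbonyl C bonded to C and –OH → carboxylic acid.
  CH=CH: C=C double bond → alkene.
  CH(CONH2): pendant –CONH2: carbonyl C bonded to C and N → amide.
  CH2COOCH2: –C(=O)–O–C with C on the carbonyl side → ester.
  CH2CONHCH2: –C(=O)–N– linkage → amide (the N is not an amine).
  COOH: –COOH: carbonyl C bonded to –OH and C → carboxylic acid (the –OH is not a separate alcohol).
Carboxylic acid appears at: HOOC, CH(COOH), CH(COOH), COOH → 4.

4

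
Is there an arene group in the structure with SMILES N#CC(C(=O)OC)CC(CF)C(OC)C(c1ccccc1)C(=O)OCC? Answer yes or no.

Working along the chain:
  N≡C: N≡C–: carbon triple-bonded to nitrogen → nitrile.
  CH(COOCH3): pendant –COOCH3: carbonyl C bonded to C and –OCH3 → ester.
  CH(CH2F): pendant –CH2X: halogen on sp³ carbon → alkyl halide.
  CH(OCH3): pendant –OCH3: C–O–C with sp³ C, no adjacent C=O → ether.
  CH(C6H5): pendant –C6H5: benzene ring → arene.
  COOCH2CH3: –C(=O)OCH2CH3: carbonyl C bonded to C and to –OEt → ester.
The CH(C6H5) segment supplies the arene: pendant –C6H5: benzene ring → arene.

yes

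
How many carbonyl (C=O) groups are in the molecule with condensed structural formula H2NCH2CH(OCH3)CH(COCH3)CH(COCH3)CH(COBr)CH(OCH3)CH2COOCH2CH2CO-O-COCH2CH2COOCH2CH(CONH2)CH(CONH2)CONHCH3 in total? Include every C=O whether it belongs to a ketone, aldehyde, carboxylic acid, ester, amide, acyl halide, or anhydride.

10

CH(COCH3): ketone, 1 C=O (running total 1).
CH(COCH3): ketone, 1 C=O (running total 2).
CH(COBr): acyl halide, 1 C=O (running total 3).
CH2COOCH2: ester, 1 C=O (running total 4).
CH2CO-O-COCH2: anhydride, 2 C=O (running total 6).
CH2COOCH2: ester, 1 C=O (running total 7).
CH(CONH2): amide, 1 C=O (running total 8).
CH(CONH2): amide, 1 C=O (running total 9).
CONHCH3: amide, 1 C=O (running total 10).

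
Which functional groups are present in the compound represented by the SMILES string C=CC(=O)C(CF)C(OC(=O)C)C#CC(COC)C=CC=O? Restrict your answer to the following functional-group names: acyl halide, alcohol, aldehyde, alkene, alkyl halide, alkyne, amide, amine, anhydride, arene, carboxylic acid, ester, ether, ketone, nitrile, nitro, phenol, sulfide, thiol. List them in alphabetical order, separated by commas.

aldehyde, alkene, alkyl halide, alkyne, ester, ether, ketone

Working along the chain:
  CH2=CH: C=C double bond → alkene.
  CO: –C(=O)– with carbon on both sides → ketone.
  CH(CH2F): pendant –CH2X: halogen on sp³ carbon → alkyl halide.
  CH(OCOCH3): pendant –OC(=O)CH3: an acyloxy group → ester.
  C≡C: C≡C triple bond → alkyne.
  CH(CH2OCH3): pendant –CH2OCH3: C–O–C linkage → ether.
  CH=CH: C=C double bond → alkene.
  CHO: terminal –CHO: carbonyl C bonded to H and C → aldehyde.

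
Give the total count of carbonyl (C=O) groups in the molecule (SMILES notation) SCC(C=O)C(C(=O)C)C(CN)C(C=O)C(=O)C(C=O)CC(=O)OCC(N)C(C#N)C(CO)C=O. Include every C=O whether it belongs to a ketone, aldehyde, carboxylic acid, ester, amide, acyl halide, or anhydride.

CH(CHO): aldehyde, 1 C=O (running total 1).
CH(COCH3): ketone, 1 C=O (running total 2).
CH(CHO): aldehyde, 1 C=O (running total 3).
CO: ketone, 1 C=O (running total 4).
CH(CHO): aldehyde, 1 C=O (running total 5).
CH2COOCH2: ester, 1 C=O (running total 6).
CHO: aldehyde, 1 C=O (running total 7).

7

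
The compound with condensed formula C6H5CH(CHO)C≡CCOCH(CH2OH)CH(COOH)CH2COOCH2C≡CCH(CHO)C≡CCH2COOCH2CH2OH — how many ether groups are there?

Working along the chain:
  C6H5: C6H5– phenyl ring → arene.
  CH(CHO): pendant –CHO: carbonyl C bonded to C and H → aldehyde.
  C≡C: C≡C triple bond → alkyne.
  CO: –C(=O)– with carbon on both sides → ketone.
  CH(CH2OH): pendant –CH2OH on an sp³ backbone C → alcohol.
  CH(COOH): pendant –COOH: carbonyl C bonded to C and –OH → carboxylic acid.
  CH2COOCH2: –C(=O)–O–C with C on the carbonyl side → ester.
  C≡C: C≡C triple bond → alkyne.
  CH(CHO): pendant –CHO: carbonyl C bonded to C and H → aldehyde.
  C≡C: C≡C triple bond → alkyne.
  CH2COOCH2: –C(=O)–O–C with C on the carbonyl side → ester.
  CH2OH: –OH on an sp³ carbon → alcohol.
No segment is a ether: CH(CH2OH) is alcohol, not ether; CH2COOCH2 is ester, not ether; CH2COOCH2 is ester, not ether. → 0.

0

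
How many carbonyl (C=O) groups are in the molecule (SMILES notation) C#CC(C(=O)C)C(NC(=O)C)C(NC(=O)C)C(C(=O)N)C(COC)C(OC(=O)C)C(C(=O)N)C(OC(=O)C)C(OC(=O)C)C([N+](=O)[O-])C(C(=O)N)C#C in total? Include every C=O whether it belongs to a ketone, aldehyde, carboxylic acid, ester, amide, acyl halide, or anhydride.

9

CH(COCH3): ketone, 1 C=O (running total 1).
CH(NHCOCH3): amide, 1 C=O (running total 2).
CH(NHCOCH3): amide, 1 C=O (running total 3).
CH(CONH2): amide, 1 C=O (running total 4).
CH(OCOCH3): ester, 1 C=O (running total 5).
CH(CONH2): amide, 1 C=O (running total 6).
CH(OCOCH3): ester, 1 C=O (running total 7).
CH(OCOCH3): ester, 1 C=O (running total 8).
CH(CONH2): amide, 1 C=O (running total 9).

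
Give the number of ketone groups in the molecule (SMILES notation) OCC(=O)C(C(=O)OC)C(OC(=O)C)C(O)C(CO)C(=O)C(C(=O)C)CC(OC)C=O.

HO– on an sp³ carbon → alcohol.
–C(=O)– with carbon on both sides → ketone.
pendant –COOCH3: carbonyl C bonded to C and –OCH3 → ester.
pendant –OC(=O)CH3: an acyloxy group → ester.
–OH on an sp³ carbon → alcohol (secondary).
pendant –CH2OH on an sp³ backbone C → alcohol.
–C(=O)– with carbon on both sides → ketone.
pendant –COCH3: carbonyl C bonded to two carbons → ketone.
pendant –OCH3: C–O–C with sp³ C, no adjacent C=O → ether.
terminal –CHO: carbonyl C bonded to H and C → aldehyde.
Ketone appears at: CO, CO, CH(COCH3) → 3.

3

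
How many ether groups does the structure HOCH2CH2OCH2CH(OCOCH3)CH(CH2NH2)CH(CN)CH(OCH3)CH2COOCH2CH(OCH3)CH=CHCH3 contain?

HO– on an sp³ carbon → alcohol.
C–O–C with sp³ carbons on both sides and no adjacent C=O → ether.
pendant –OC(=O)CH3: an acyloxy group → ester.
pendant –CH2NH2: N on sp³ C, no adjacent C=O → amine.
pendant –C≡N: nitrile.
pendant –OCH3: C–O–C with sp³ C, no adjacent C=O → ether.
–C(=O)–O–C with C on the carbonyl side → ester.
pendant –OCH3: C–O–C with sp³ C, no adjacent C=O → ether.
C=C double bond → alkene.
Ether appears at: CH2OCH2, CH(OCH3), CH(OCH3) → 3.

3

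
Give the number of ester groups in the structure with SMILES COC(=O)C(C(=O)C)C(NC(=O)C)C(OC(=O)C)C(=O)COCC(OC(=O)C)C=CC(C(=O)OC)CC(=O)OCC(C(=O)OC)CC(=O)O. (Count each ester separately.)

6

Taking each segment in turn:
  CH3OOC: CH3O–C(=O)–: carbonyl C bonded to C and to –OCH3 → ester (not ketone + ether).
  CH(COCH3): pendant –COCH3: carbonyl C bonded to two carbons → ketone.
  CH(NHCOCH3): pendant –NHC(=O)CH3: N bonded to a carbonyl → amide (not amine).
  CH(OCOCH3): pendant –OC(=O)CH3: an acyloxy group → ester.
  CO: –C(=O)– with carbon on both sides → ketone.
  CH2OCH2: C–O–C with sp³ carbons on both sides and no adjacent C=O → ether.
  CH(OCOCH3): pendant –OC(=O)CH3: an acyloxy group → ester.
  CH=CH: C=C double bond → alkene.
  CH(COOCH3): pendant –COOCH3: carbonyl C bonded to C and –OCH3 → ester.
  CH2COOCH2: –C(=O)–O–C with C on the carbonyl side → ester.
  CH(COOCH3): pendant –COOCH3: carbonyl C bonded to C and –OCH3 → ester.
  COOH: –COOH: carbonyl C bonded to –OH and C → carboxylic acid (the –OH is not a separate alcohol).
Ester appears at: CH3OOC, CH(OCOCH3), CH(OCOCH3), CH(COOCH3), CH2COOCH2, CH(COOCH3) → 6.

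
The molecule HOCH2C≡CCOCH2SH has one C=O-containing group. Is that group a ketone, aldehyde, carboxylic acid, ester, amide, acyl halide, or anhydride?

The carbonyl is in the CO segment: –C(=O)– with carbon on both sides → ketone.

ketone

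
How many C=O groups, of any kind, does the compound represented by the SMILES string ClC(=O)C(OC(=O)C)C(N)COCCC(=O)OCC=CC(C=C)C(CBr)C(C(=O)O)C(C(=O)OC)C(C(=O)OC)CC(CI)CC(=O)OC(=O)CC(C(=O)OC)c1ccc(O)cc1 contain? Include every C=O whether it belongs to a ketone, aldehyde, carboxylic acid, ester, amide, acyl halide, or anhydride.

9

ClCO: acyl halide, 1 C=O (running total 1).
CH(OCOCH3): ester, 1 C=O (running total 2).
CH2COOCH2: ester, 1 C=O (running total 3).
CH(COOH): carboxylic acid, 1 C=O (running total 4).
CH(COOCH3): ester, 1 C=O (running total 5).
CH(COOCH3): ester, 1 C=O (running total 6).
CH2CO-O-COCH2: anhydride, 2 C=O (running total 8).
CH(COOCH3): ester, 1 C=O (running total 9).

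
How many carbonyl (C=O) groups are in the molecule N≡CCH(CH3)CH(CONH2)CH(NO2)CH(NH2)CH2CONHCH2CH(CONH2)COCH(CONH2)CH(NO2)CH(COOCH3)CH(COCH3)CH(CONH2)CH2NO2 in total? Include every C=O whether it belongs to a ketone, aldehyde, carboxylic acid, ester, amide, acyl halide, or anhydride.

8

CH(CONH2): amide, 1 C=O (running total 1).
CH2CONHCH2: amide, 1 C=O (running total 2).
CH(CONH2): amide, 1 C=O (running total 3).
CO: ketone, 1 C=O (running total 4).
CH(CONH2): amide, 1 C=O (running total 5).
CH(COOCH3): ester, 1 C=O (running total 6).
CH(COCH3): ketone, 1 C=O (running total 7).
CH(CONH2): amide, 1 C=O (running total 8).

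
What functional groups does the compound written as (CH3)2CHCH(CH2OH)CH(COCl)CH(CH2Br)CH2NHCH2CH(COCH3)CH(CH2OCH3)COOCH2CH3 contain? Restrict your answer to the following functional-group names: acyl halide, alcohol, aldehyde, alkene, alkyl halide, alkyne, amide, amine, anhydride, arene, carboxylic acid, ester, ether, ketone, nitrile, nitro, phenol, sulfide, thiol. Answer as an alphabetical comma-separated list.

pendant –CH2OH on an sp³ backbone C → alcohol.
pendant –C(=O)X: carbonyl C bonded to C and halogen → acyl halide.
pendant –CH2X: halogen on sp³ carbon → alkyl halide.
C–N–C with sp³ carbons and no adjacent C=O → amine (secondary).
pendant –COCH3: carbonyl C bonded to two carbons → ketone.
pendant –CH2OCH3: C–O–C linkage → ether.
–C(=O)OCH2CH3: carbonyl C bonded to C and to –OEt → ester.

acyl halide, alcohol, alkyl halide, amine, ester, ether, ketone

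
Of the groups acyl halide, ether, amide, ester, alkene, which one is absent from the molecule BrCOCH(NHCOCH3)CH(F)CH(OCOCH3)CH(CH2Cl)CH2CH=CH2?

acyl halide: present (BrCO — –C(=O)Br: carbonyl C bonded to C and to a halogen → acyl halide (not alkyl halide)).
alkene: present (CH=CH2 — C=C double bond → alkene).
ester: present (CH(OCOCH3) — pendant –OC(=O)CH3: an acyloxy group → ester).
amide: present (CH(NHCOCH3) — pendant –NHC(=O)CH3: N bonded to a carbonyl → amide (not amine)).
ether: absent. In CH(OCOCH3), the C–O–C oxygen is adjacent to a C=O, so it belongs to an ester, not an ether.

ether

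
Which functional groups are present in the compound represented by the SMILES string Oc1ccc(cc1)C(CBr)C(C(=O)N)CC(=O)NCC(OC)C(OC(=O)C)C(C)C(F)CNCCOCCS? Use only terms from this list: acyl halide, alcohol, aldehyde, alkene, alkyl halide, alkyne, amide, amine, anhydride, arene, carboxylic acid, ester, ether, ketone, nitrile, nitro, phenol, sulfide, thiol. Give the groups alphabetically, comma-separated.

–OH attached directly to an aromatic ring → phenol (not alcohol); the ring itself is an arene.
pendant –CH2X: halogen on sp³ carbon → alkyl halide.
pendant –CONH2: carbonyl C bonded to C and N → amide.
–C(=O)–N– linkage → amide (the N is not an amine).
pendant –OCH3: C–O–C with sp³ C, no adjacent C=O → ether.
pendant –OC(=O)CH3: an acyloxy group → ester.
halogen on an sp³ carbon → alkyl halide.
C–N–C with sp³ carbons and no adjacent C=O → amine (secondary).
C–O–C with sp³ carbons on both sides and no adjacent C=O → ether.
–SH on an sp³ carbon → thiol.

alkyl halide, amide, amine, arene, ester, ether, phenol, thiol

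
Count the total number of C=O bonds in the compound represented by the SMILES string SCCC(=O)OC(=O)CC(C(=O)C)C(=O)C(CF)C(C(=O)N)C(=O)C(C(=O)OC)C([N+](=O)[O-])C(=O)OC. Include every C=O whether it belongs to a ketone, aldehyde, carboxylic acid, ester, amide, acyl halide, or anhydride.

8

CH2CO-O-COCH2: anhydride, 2 C=O (running total 2).
CH(COCH3): ketone, 1 C=O (running total 3).
CO: ketone, 1 C=O (running total 4).
CH(CONH2): amide, 1 C=O (running total 5).
CO: ketone, 1 C=O (running total 6).
CH(COOCH3): ester, 1 C=O (running total 7).
COOCH3: ester, 1 C=O (running total 8).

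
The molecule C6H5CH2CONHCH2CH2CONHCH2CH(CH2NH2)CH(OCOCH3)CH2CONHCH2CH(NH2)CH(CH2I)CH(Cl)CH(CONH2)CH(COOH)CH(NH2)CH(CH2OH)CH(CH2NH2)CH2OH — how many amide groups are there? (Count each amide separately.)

4

Reading the structure from left to right:
  C6H5: C6H5– phenyl ring → arene.
  CH2CONHCH2: –C(=O)–N– linkage → amide (the N is not an amine).
  CH2CONHCH2: –C(=O)–N– linkage → amide (the N is not an amine).
  CH(CH2NH2): pendant –CH2NH2: N on sp³ C, no adjacent C=O → amine.
  CH(OCOCH3): pendant –OC(=O)CH3: an acyloxy group → ester.
  CH2CONHCH2: –C(=O)–N– linkage → amide (the N is not an amine).
  CH(NH2): –NH2 on an sp³ carbon with no adjacent C=O → amine.
  CH(CH2I): pendant –CH2X: halogen on sp³ carbon → alkyl halide.
  CH(Cl): halogen on an sp³ carbon → alkyl halide.
  CH(CONH2): pendant –CONH2: carbonyl C bonded to C and N → amide.
  CH(COOH): pendant –COOH: carbonyl C bonded to C and –OH → carboxylic acid.
  CH(NH2): –NH2 on an sp³ carbon with no adjacent C=O → amine.
  CH(CH2OH): pendant –CH2OH on an sp³ backbone C → alcohol.
  CH(CH2NH2): pendant –CH2NH2: N on sp³ C, no adjacent C=O → amine.
  CH2OH: –OH on an sp³ carbon → alcohol.
Amide appears at: CH2CONHCH2, CH2CONHCH2, CH2CONHCH2, CH(CONH2) → 4.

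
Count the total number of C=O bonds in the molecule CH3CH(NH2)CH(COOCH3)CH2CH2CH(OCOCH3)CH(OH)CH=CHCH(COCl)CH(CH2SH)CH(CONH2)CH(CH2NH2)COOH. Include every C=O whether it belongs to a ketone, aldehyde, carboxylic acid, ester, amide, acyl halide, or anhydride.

CH(COOCH3): ester, 1 C=O (running total 1).
CH(OCOCH3): ester, 1 C=O (running total 2).
CH(COCl): acyl halide, 1 C=O (running total 3).
CH(CONH2): amide, 1 C=O (running total 4).
COOH: carboxylic acid, 1 C=O (running total 5).

5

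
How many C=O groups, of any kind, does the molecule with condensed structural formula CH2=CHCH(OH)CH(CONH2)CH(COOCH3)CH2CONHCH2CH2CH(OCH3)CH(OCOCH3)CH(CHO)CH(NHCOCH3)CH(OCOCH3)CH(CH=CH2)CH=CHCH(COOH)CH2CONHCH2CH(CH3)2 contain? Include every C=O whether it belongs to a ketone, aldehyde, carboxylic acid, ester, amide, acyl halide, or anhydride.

CH(CONH2): amide, 1 C=O (running total 1).
CH(COOCH3): ester, 1 C=O (running total 2).
CH2CONHCH2: amide, 1 C=O (running total 3).
CH(OCOCH3): ester, 1 C=O (running total 4).
CH(CHO): aldehyde, 1 C=O (running total 5).
CH(NHCOCH3): amide, 1 C=O (running total 6).
CH(OCOCH3): ester, 1 C=O (running total 7).
CH(COOH): carboxylic acid, 1 C=O (running total 8).
CH2CONHCH2: amide, 1 C=O (running total 9).

9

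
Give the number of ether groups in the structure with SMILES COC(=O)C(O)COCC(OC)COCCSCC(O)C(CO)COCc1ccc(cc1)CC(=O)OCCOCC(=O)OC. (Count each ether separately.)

5

Working along the chain:
  CH3OOC: CH3O–C(=O)–: carbonyl C bonded to C and to –OCH3 → ester (not ketone + ether).
  CH(OH): –OH on an sp³ carbon → alcohol (secondary).
  CH2OCH2: C–O–C with sp³ carbons on both sides and no adjacent C=O → ether.
  CH(OCH3): pendant –OCH3: C–O–C with sp³ C, no adjacent C=O → ether.
  CH2OCH2: C–O–C with sp³ carbons on both sides and no adjacent C=O → ether.
  CH2SCH2: C–S–C linkage → sulfide (thioether).
  CH(OH): –OH on an sp³ carbon → alcohol (secondary).
  CH(CH2OH): pendant –CH2OH on an sp³ backbone C → alcohol.
  CH2OCH2: C–O–C with sp³ carbons on both sides and no adjacent C=O → ether.
  C6H4: para-disubstituted benzene ring → arene.
  CH2COOCH2: –C(=O)–O–C with C on the carbonyl side → ester.
  CH2OCH2: C–O–C with sp³ carbons on both sides and no adjacent C=O → ether.
  COOCH3: –C(=O)OCH3: carbonyl C bonded to C and to –OCH3 → ester (not ketone + ether).
Ether appears at: CH2OCH2, CH(OCH3), CH2OCH2, CH2OCH2, CH2OCH2 → 5.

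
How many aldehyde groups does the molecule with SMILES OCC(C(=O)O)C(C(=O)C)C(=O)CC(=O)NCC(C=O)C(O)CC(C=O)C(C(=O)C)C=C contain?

2

HO– on an sp³ carbon → alcohol.
pendant –COOH: carbonyl C bonded to C and –OH → carboxylic acid.
pendant –COCH3: carbonyl C bonded to two carbons → ketone.
–C(=O)– with carbon on both sides → ketone.
–C(=O)–N– linkage → amide (the N is not an amine).
pendant –CHO: carbonyl C bonded to C and H → aldehyde.
–OH on an sp³ carbon → alcohol (secondary).
pendant –CHO: carbonyl C bonded to C and H → aldehyde.
pendant –COCH3: carbonyl C bonded to two carbons → ketone.
C=C double bond → alkene.
Aldehyde appears at: CH(CHO), CH(CHO) → 2.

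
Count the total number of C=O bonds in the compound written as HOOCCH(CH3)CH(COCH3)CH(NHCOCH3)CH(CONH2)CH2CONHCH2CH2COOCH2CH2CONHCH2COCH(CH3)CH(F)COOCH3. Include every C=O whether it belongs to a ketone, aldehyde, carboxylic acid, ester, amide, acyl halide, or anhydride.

9

HOOC: carboxylic acid, 1 C=O (running total 1).
CH(COCH3): ketone, 1 C=O (running total 2).
CH(NHCOCH3): amide, 1 C=O (running total 3).
CH(CONH2): amide, 1 C=O (running total 4).
CH2CONHCH2: amide, 1 C=O (running total 5).
CH2COOCH2: ester, 1 C=O (running total 6).
CH2CONHCH2: amide, 1 C=O (running total 7).
CO: ketone, 1 C=O (running total 8).
COOCH3: ester, 1 C=O (running total 9).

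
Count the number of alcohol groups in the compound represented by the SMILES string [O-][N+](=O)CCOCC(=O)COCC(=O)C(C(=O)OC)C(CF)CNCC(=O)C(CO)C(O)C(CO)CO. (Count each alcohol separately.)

4

Taking each segment in turn:
  O2NCH2: –NO2 on carbon → nitro group.
  CH2OCH2: C–O–C with sp³ carbons on both sides and no adjacent C=O → ether.
  CO: –C(=O)– with carbon on both sides → ketone.
  CH2OCH2: C–O–C with sp³ carbons on both sides and no adjacent C=O → ether.
  CO: –C(=O)– with carbon on both sides → ketone.
  CH(COOCH3): pendant –COOCH3: carbonyl C bonded to C and –OCH3 → ester.
  CH(CH2F): pendant –CH2X: halogen on sp³ carbon → alkyl halide.
  CH2NHCH2: C–N–C with sp³ carbons and no adjacent C=O → amine (secondary).
  CO: –C(=O)– with carbon on both sides → ketone.
  CH(CH2OH): pendant –CH2OH on an sp³ backbone C → alcohol.
  CH(OH): –OH on an sp³ carbon → alcohol (secondary).
  CH(CH2OH): pendant –CH2OH on an sp³ backbone C → alcohol.
  CH2OH: –OH on an sp³ carbon → alcohol.
Alcohol appears at: CH(CH2OH), CH(OH), CH(CH2OH), CH2OH → 4.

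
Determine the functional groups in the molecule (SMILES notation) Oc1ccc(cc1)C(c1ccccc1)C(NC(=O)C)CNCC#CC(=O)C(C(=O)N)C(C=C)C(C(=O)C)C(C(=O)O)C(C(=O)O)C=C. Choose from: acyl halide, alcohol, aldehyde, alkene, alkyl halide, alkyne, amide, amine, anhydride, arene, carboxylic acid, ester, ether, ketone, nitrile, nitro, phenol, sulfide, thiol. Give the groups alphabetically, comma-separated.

alkene, alkyne, amide, amine, arene, carboxylic acid, ketone, phenol

Reading the structure from left to right:
  HOC6H4: –OH attached directly to an aromatic ring → phenol (not alcohol); the ring itself is an arene.
  CH(C6H5): pendant –C6H5: benzene ring → arene.
  CH(NHCOCH3): pendant –NHC(=O)CH3: N bonded to a carbonyl → amide (not amine).
  CH2NHCH2: C–N–C with sp³ carbons and no adjacent C=O → amine (secondary).
  C≡C: C≡C triple bond → alkyne.
  CO: –C(=O)– with carbon on both sides → ketone.
  CH(CONH2): pendant –CONH2: carbonyl C bonded to C and N → amide.
  CH(CH=CH2): pendant –CH=CH2: C=C double bond → alkene.
  CH(COCH3): pendant –COCH3: carbonyl C bonded to two carbons → ketone.
  CH(COOH): pendant –COOH: carbonyl C bonded to C and –OH → carboxylic acid.
  CH(COOH): pendant –COOH: carbonyl C bonded to C and –OH → carboxylic acid.
  CH=CH2: C=C double bond → alkene.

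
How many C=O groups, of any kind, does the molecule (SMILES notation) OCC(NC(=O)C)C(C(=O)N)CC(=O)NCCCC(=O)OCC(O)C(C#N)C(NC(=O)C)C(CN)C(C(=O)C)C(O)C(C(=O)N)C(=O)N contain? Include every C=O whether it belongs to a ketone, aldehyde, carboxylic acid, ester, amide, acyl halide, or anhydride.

8

CH(NHCOCH3): amide, 1 C=O (running total 1).
CH(CONH2): amide, 1 C=O (running total 2).
CH2CONHCH2: amide, 1 C=O (running total 3).
CH2COOCH2: ester, 1 C=O (running total 4).
CH(NHCOCH3): amide, 1 C=O (running total 5).
CH(COCH3): ketone, 1 C=O (running total 6).
CH(CONH2): amide, 1 C=O (running total 7).
CONH2: amide, 1 C=O (running total 8).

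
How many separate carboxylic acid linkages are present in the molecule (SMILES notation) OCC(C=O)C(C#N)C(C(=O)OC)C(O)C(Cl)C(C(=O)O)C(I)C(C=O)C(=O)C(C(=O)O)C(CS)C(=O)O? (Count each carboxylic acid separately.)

Reading the structure from left to right:
  HOCH2: HO– on an sp³ carbon → alcohol.
  CH(CHO): pendant –CHO: carbonyl C bonded to C and H → aldehyde.
  CH(CN): pendant –C≡N: nitrile.
  CH(COOCH3): pendant –COOCH3: carbonyl C bonded to C and –OCH3 → ester.
  CH(OH): –OH on an sp³ carbon → alcohol (secondary).
  CH(Cl): halogen on an sp³ carbon → alkyl halide.
  CH(COOH): pendant –COOH: carbonyl C bonded to C and –OH → carboxylic acid.
  CH(I): halogen on an sp³ carbon → alkyl halide.
  CH(CHO): pendant –CHO: carbonyl C bonded to C and H → aldehyde.
  CO: –C(=O)– with carbon on both sides → ketone.
  CH(COOH): pendant –COOH: carbonyl C bonded to C and –OH → carboxylic acid.
  CH(CH2SH): pendant –CH2SH → thiol.
  COOH: –COOH: carbonyl C bonded to –OH and C → carboxylic acid (the –OH is not a separate alcohol).
Carboxylic acid appears at: CH(COOH), CH(COOH), COOH → 3.

3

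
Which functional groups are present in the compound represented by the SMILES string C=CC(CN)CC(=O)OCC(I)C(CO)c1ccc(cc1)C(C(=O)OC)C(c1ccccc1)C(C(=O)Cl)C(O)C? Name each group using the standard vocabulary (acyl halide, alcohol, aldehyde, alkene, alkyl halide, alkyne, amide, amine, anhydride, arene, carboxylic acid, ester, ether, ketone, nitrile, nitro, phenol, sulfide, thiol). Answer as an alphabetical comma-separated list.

C=C double bond → alkene.
pendant –CH2NH2: N on sp³ C, no adjacent C=O → amine.
–C(=O)–O–C with C on the carbonyl side → ester.
halogen on an sp³ carbon → alkyl halide.
pendant –CH2OH on an sp³ backbone C → alcohol.
para-disubstituted benzene ring → arene.
pendant –COOCH3: carbonyl C bonded to C and –OCH3 → ester.
pendant –C6H5: benzene ring → arene.
pendant –C(=O)X: carbonyl C bonded to C and halogen → acyl halide.
–OH on an sp³ carbon → alcohol (secondary).

acyl halide, alcohol, alkene, alkyl halide, amine, arene, ester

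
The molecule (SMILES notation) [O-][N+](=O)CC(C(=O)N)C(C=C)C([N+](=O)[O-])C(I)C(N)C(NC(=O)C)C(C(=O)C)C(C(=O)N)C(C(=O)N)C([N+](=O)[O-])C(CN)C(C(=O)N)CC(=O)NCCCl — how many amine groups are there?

Working along the chain:
  O2NCH2: –NO2 on carbon → nitro group.
  CH(CONH2): pendant –CONH2: carbonyl C bonded to C and N → amide.
  CH(CH=CH2): pendant –CH=CH2: C=C double bond → alkene.
  CH(NO2): –NO2 on an sp³ carbon → nitro (the N=O is not a carbonyl).
  CH(I): halogen on an sp³ carbon → alkyl halide.
  CH(NH2): –NH2 on an sp³ carbon with no adjacent C=O → amine.
  CH(NHCOCH3): pendant –NHC(=O)CH3: N bonded to a carbonyl → amide (not amine).
  CH(COCH3): pendant –COCH3: carbonyl C bonded to two carbons → ketone.
  CH(CONH2): pendant –CONH2: carbonyl C bonded to C and N → amide.
  CH(CONH2): pendant –CONH2: carbonyl C bonded to C and N → amide.
  CH(NO2): –NO2 on an sp³ carbon → nitro (the N=O is not a carbonyl).
  CH(CH2NH2): pendant –CH2NH2: N on sp³ C, no adjacent C=O → amine.
  CH(CONH2): pendant –CONH2: carbonyl C bonded to C and N → amide.
  CH2CONHCH2: –C(=O)–N– linkage → amide (the N is not an amine).
  CH2Cl: halogen on an sp³ carbon → alkyl halide.
Amine appears at: CH(NH2), CH(CH2NH2) → 2.

2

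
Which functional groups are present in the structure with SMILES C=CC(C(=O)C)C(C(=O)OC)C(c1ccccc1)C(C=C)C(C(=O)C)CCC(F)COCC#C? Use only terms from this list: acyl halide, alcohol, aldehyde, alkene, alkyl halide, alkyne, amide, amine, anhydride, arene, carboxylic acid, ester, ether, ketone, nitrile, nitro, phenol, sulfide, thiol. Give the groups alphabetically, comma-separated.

alkene, alkyl halide, alkyne, arene, ester, ether, ketone

C=C double bond → alkene.
pendant –COCH3: carbonyl C bonded to two carbons → ketone.
pendant –COOCH3: carbonyl C bonded to C and –OCH3 → ester.
pendant –C6H5: benzene ring → arene.
pendant –CH=CH2: C=C double bond → alkene.
pendant –COCH3: carbonyl C bonded to two carbons → ketone.
halogen on an sp³ carbon → alkyl halide.
C–O–C with sp³ carbons on both sides and no adjacent C=O → ether.
C≡C triple bond → alkyne.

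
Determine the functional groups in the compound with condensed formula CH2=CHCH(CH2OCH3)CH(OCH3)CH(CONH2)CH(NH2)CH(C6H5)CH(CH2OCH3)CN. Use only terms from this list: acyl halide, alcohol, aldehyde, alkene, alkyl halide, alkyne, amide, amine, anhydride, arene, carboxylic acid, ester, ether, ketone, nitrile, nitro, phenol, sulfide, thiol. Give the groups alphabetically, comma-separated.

C=C double bond → alkene.
pendant –CH2OCH3: C–O–C linkage → ether.
pendant –OCH3: C–O–C with sp³ C, no adjacent C=O → ether.
pendant –CONH2: carbonyl C bonded to C and N → amide.
–NH2 on an sp³ carbon with no adjacent C=O → amine.
pendant –C6H5: benzene ring → arene.
pendant –CH2OCH3: C–O–C linkage → ether.
–C≡N: carbon triple-bonded to nitrogen → nitrile.

alkene, amide, amine, arene, ether, nitrile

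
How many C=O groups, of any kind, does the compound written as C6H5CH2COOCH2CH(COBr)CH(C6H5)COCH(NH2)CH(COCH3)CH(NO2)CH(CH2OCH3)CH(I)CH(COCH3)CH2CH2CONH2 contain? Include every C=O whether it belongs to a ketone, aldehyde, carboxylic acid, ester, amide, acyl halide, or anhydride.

CH2COOCH2: ester, 1 C=O (running total 1).
CH(COBr): acyl halide, 1 C=O (running total 2).
CO: ketone, 1 C=O (running total 3).
CH(COCH3): ketone, 1 C=O (running total 4).
CH(COCH3): ketone, 1 C=O (running total 5).
CONH2: amide, 1 C=O (running total 6).

6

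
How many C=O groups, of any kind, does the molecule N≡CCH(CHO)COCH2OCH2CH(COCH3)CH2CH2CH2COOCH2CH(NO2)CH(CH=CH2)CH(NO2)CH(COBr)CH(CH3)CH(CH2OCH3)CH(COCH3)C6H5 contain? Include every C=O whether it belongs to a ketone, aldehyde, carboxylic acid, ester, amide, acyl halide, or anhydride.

6

CH(CHO): aldehyde, 1 C=O (running total 1).
CO: ketone, 1 C=O (running total 2).
CH(COCH3): ketone, 1 C=O (running total 3).
CH2COOCH2: ester, 1 C=O (running total 4).
CH(COBr): acyl halide, 1 C=O (running total 5).
CH(COCH3): ketone, 1 C=O (running total 6).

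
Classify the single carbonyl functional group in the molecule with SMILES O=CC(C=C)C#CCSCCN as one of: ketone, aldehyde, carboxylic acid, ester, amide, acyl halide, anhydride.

The carbonyl is in the OHC segment: terminal –CHO: carbonyl C bonded to H and C → aldehyde.

aldehyde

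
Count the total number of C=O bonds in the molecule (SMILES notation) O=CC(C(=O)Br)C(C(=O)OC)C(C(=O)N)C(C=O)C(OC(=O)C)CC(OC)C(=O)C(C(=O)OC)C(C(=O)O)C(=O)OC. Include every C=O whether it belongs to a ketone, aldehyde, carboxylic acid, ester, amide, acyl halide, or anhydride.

OHC: aldehyde, 1 C=O (running total 1).
CH(COBr): acyl halide, 1 C=O (running total 2).
CH(COOCH3): ester, 1 C=O (running total 3).
CH(CONH2): amide, 1 C=O (running total 4).
CH(CHO): aldehyde, 1 C=O (running total 5).
CH(OCOCH3): ester, 1 C=O (running total 6).
CO: ketone, 1 C=O (running total 7).
CH(COOCH3): ester, 1 C=O (running total 8).
CH(COOH): carboxylic acid, 1 C=O (running total 9).
COOCH3: ester, 1 C=O (running total 10).

10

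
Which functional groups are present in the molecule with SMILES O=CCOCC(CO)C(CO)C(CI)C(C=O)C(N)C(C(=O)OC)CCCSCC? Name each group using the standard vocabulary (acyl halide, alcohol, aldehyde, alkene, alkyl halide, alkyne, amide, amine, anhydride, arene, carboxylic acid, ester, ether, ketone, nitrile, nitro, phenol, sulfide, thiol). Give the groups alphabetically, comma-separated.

Taking each segment in turn:
  OHC: terminal –CHO: carbonyl C bonded to H and C → aldehyde.
  CH2OCH2: C–O–C with sp³ carbons on both sides and no adjacent C=O → ether.
  CH(CH2OH): pendant –CH2OH on an sp³ backbone C → alcohol.
  CH(CH2OH): pendant –CH2OH on an sp³ backbone C → alcohol.
  CH(CH2I): pendant –CH2X: halogen on sp³ carbon → alkyl halide.
  CH(CHO): pendant –CHO: carbonyl C bonded to C and H → aldehyde.
  CH(NH2): –NH2 on an sp³ carbon with no adjacent C=O → amine.
  CH(COOCH3): pendant –COOCH3: carbonyl C bonded to C and –OCH3 → ester.
  CH2SCH2: C–S–C linkage → sulfide (thioether).

alcohol, aldehyde, alkyl halide, amine, ester, ether, sulfide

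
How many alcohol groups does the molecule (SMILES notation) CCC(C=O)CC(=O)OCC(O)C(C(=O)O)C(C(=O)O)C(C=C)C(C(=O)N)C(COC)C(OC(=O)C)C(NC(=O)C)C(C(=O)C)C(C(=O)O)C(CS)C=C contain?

Reading the structure from left to right:
  CH(CHO): pendant –CHO: carbonyl C bonded to C and H → aldehyde.
  CH2COOCH2: –C(=O)–O–C with C on the carbonyl side → ester.
  CH(OH): –OH on an sp³ carbon → alcohol (secondary).
  CH(COOH): pendant –COOH: carbonyl C bonded to C and –OH → carboxylic acid.
  CH(COOH): pendant –COOH: carbonyl C bonded to C and –OH → carboxylic acid.
  CH(CH=CH2): pendant –CH=CH2: C=C double bond → alkene.
  CH(CONH2): pendant –CONH2: carbonyl C bonded to C and N → amide.
  CH(CH2OCH3): pendant –CH2OCH3: C–O–C linkage → ether.
  CH(OCOCH3): pendant –OC(=O)CH3: an acyloxy group → ester.
  CH(NHCOCH3): pendant –NHC(=O)CH3: N bonded to a carbonyl → amide (not amine).
  CH(COCH3): pendant –COCH3: carbonyl C bonded to two carbons → ketone.
  CH(COOH): pendant –COOH: carbonyl C bonded to C and –OH → carboxylic acid.
  CH(CH2SH): pendant –CH2SH → thiol.
  CH=CH2: C=C double bond → alkene.
Alcohol appears at: CH(OH) → 1.

1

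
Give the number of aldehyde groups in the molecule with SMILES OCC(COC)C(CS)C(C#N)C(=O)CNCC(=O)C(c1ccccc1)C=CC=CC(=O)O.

Working along the chain:
  HOCH2: HO– on an sp³ carbon → alcohol.
  CH(CH2OCH3): pendant –CH2OCH3: C–O–C linkage → ether.
  CH(CH2SH): pendant –CH2SH → thiol.
  CH(CN): pendant –C≡N: nitrile.
  CO: –C(=O)– with carbon on both sides → ketone.
  CH2NHCH2: C–N–C with sp³ carbons and no adjacent C=O → amine (secondary).
  CO: –C(=O)– with carbon on both sides → ketone.
  CH(C6H5): pendant –C6H5: benzene ring → arene.
  CH=CH: C=C double bond → alkene.
  CH=CH: C=C double bond → alkene.
  COOH: –COOH: carbonyl C bonded to –OH and C → carboxylic acid (the –OH is not a separate alcohol).
No segment is a aldehyde: CO is ketone, not aldehyde; CO is ketone, not aldehyde; COOH is carboxylic acid, not aldehyde. → 0.

0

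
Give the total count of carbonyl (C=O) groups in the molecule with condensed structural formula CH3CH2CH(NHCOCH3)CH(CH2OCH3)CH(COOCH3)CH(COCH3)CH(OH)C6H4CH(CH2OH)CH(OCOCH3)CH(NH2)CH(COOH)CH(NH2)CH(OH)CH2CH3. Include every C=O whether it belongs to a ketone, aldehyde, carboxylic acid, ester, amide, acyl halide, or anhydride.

5

CH(NHCOCH3): amide, 1 C=O (running total 1).
CH(COOCH3): ester, 1 C=O (running total 2).
CH(COCH3): ketone, 1 C=O (running total 3).
CH(OCOCH3): ester, 1 C=O (running total 4).
CH(COOH): carboxylic acid, 1 C=O (running total 5).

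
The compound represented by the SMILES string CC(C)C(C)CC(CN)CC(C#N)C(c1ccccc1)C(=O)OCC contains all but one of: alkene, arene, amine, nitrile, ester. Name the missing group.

nitrile: present (CH(CN) — pendant –C≡N: nitrile).
amine: present (CH(CH2NH2) — pendant –CH2NH2: N on sp³ C, no adjacent C=O → amine).
arene: present (CH(C6H5) — pendant –C6H5: benzene ring → arene).
ester: present (COOCH2CH3 — –C(=O)OCH2CH3: carbonyl C bonded to C and to –OEt → ester).
alkene: absent. In CH(C6H5), the C=C units are part of an aromatic ring, which is an arene, not an isolated alkene.

alkene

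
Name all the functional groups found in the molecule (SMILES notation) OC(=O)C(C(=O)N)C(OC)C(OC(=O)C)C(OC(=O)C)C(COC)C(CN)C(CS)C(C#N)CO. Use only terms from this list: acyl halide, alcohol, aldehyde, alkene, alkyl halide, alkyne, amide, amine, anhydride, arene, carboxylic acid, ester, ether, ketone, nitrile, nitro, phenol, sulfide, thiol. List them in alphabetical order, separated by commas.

–COOH: carbonyl C bonded to –OH and C → carboxylic acid (the –OH is not a separate alcohol).
pendant –CONH2: carbonyl C bonded to C and N → amide.
pendant –OCH3: C–O–C with sp³ C, no adjacent C=O → ether.
pendant –OC(=O)CH3: an acyloxy group → ester.
pendant –OC(=O)CH3: an acyloxy group → ester.
pendant –CH2OCH3: C–O–C linkage → ether.
pendant –CH2NH2: N on sp³ C, no adjacent C=O → amine.
pendant –CH2SH → thiol.
pendant –C≡N: nitrile.
–OH on an sp³ carbon → alcohol.

alcohol, amide, amine, carboxylic acid, ester, ether, nitrile, thiol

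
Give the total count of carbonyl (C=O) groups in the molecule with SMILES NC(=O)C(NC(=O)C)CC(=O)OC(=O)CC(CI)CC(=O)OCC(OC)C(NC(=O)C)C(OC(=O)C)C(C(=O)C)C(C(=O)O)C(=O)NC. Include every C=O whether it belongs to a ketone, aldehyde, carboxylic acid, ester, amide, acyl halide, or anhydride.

H2NCO: amide, 1 C=O (running total 1).
CH(NHCOCH3): amide, 1 C=O (running total 2).
CH2CO-O-COCH2: anhydride, 2 C=O (running total 4).
CH2COOCH2: ester, 1 C=O (running total 5).
CH(NHCOCH3): amide, 1 C=O (running total 6).
CH(OCOCH3): ester, 1 C=O (running total 7).
CH(COCH3): ketone, 1 C=O (running total 8).
CH(COOH): carboxylic acid, 1 C=O (running total 9).
CONHCH3: amide, 1 C=O (running total 10).

10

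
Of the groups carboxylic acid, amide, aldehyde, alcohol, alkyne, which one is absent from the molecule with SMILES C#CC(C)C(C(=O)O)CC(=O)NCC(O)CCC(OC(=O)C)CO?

amide: present (CH2CONHCH2 — –C(=O)–N– linkage → amide (the N is not an amine)).
alkyne: present (HC≡C — C≡C triple bond → alkyne).
carboxylic acid: present (CH(COOH) — pendant –COOH: carbonyl C bonded to C and –OH → carboxylic acid).
alcohol: present (CH(OH) — –OH on an sp³ carbon → alcohol (secondary)).
aldehyde: absent. In CH(COOH), the carbonyl carbon bears –OH, not –H, so it is a carboxylic acid.

aldehyde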